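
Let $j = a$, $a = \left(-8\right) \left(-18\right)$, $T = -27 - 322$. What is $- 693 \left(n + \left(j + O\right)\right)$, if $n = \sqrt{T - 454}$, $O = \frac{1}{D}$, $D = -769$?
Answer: $- \frac{76739355}{769} - 693 i \sqrt{803} \approx -99791.0 - 19638.0 i$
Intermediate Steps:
$T = -349$
$a = 144$
$O = - \frac{1}{769}$ ($O = \frac{1}{-769} = - \frac{1}{769} \approx -0.0013004$)
$j = 144$
$n = i \sqrt{803}$ ($n = \sqrt{-349 - 454} = \sqrt{-803} = i \sqrt{803} \approx 28.337 i$)
$- 693 \left(n + \left(j + O\right)\right) = - 693 \left(i \sqrt{803} + \left(144 - \frac{1}{769}\right)\right) = - 693 \left(i \sqrt{803} + \frac{110735}{769}\right) = - 693 \left(\frac{110735}{769} + i \sqrt{803}\right) = - \frac{76739355}{769} - 693 i \sqrt{803}$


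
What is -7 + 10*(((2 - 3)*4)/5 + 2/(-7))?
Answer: -125/7 ≈ -17.857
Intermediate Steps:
-7 + 10*(((2 - 3)*4)/5 + 2/(-7)) = -7 + 10*(-1*4*(1/5) + 2*(-1/7)) = -7 + 10*(-4*1/5 - 2/7) = -7 + 10*(-4/5 - 2/7) = -7 + 10*(-38/35) = -7 - 76/7 = -125/7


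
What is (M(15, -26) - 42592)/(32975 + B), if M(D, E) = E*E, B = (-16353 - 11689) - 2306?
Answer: -41916/2627 ≈ -15.956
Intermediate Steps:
B = -30348 (B = -28042 - 2306 = -30348)
M(D, E) = E²
(M(15, -26) - 42592)/(32975 + B) = ((-26)² - 42592)/(32975 - 30348) = (676 - 42592)/2627 = -41916*1/2627 = -41916/2627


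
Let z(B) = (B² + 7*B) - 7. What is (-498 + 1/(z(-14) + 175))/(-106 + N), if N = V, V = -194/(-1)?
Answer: -132467/23408 ≈ -5.6590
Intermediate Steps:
z(B) = -7 + B² + 7*B
V = 194 (V = -194*(-1) = 194)
N = 194
(-498 + 1/(z(-14) + 175))/(-106 + N) = (-498 + 1/((-7 + (-14)² + 7*(-14)) + 175))/(-106 + 194) = (-498 + 1/((-7 + 196 - 98) + 175))/88 = (-498 + 1/(91 + 175))*(1/88) = (-498 + 1/266)*(1/88) = -132467/266*1/88 = -132467/23408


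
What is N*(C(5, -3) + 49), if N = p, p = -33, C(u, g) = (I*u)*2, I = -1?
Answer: -1287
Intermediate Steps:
C(u, g) = -2*u (C(u, g) = -u*2 = -2*u)
N = -33
N*(C(5, -3) + 49) = -33*(-2*5 + 49) = -33*(-10 + 49) = -33*39 = -1287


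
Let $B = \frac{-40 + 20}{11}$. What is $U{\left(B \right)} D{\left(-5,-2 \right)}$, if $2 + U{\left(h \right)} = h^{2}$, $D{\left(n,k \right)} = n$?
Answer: $- \frac{790}{121} \approx -6.5289$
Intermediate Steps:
$B = - \frac{20}{11}$ ($B = \left(-20\right) \frac{1}{11} = - \frac{20}{11} \approx -1.8182$)
$U{\left(h \right)} = -2 + h^{2}$
$U{\left(B \right)} D{\left(-5,-2 \right)} = \left(-2 + \left(- \frac{20}{11}\right)^{2}\right) \left(-5\right) = \left(-2 + \frac{400}{121}\right) \left(-5\right) = \frac{158}{121} \left(-5\right) = - \frac{790}{121}$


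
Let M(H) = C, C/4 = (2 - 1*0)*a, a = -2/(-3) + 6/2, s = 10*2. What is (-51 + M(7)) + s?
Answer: -5/3 ≈ -1.6667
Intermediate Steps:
s = 20
a = 11/3 (a = -2*(-⅓) + 6*(½) = ⅔ + 3 = 11/3 ≈ 3.6667)
C = 88/3 (C = 4*((2 - 1*0)*(11/3)) = 4*((2 + 0)*(11/3)) = 4*(2*(11/3)) = 4*(22/3) = 88/3 ≈ 29.333)
M(H) = 88/3
(-51 + M(7)) + s = (-51 + 88/3) + 20 = -65/3 + 20 = -5/3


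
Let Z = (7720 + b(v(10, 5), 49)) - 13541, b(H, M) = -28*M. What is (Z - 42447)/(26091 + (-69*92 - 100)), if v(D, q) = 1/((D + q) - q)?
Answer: -49640/19643 ≈ -2.5271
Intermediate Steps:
v(D, q) = 1/D
Z = -7193 (Z = (7720 - 28*49) - 13541 = (7720 - 1372) - 13541 = 6348 - 13541 = -7193)
(Z - 42447)/(26091 + (-69*92 - 100)) = (-7193 - 42447)/(26091 + (-69*92 - 100)) = -49640/(26091 + (-6348 - 100)) = -49640/(26091 - 6448) = -49640/19643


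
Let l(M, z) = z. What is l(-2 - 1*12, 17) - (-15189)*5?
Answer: 75962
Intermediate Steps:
l(-2 - 1*12, 17) - (-15189)*5 = 17 - (-15189)*5 = 17 - 249*(-305) = 17 + 75945 = 75962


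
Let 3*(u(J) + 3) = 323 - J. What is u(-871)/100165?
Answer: 79/20033 ≈ 0.0039435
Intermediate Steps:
u(J) = 314/3 - J/3 (u(J) = -3 + (323 - J)/3 = -3 + (323/3 - J/3) = 314/3 - J/3)
u(-871)/100165 = (314/3 - ⅓*(-871))/100165 = (314/3 + 871/3)*(1/100165) = 395*(1/100165) = 79/20033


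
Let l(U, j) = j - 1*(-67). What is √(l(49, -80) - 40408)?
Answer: I*√40421 ≈ 201.05*I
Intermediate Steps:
l(U, j) = 67 + j (l(U, j) = j + 67 = 67 + j)
√(l(49, -80) - 40408) = √((67 - 80) - 40408) = √(-13 - 40408) = √(-40421) = I*√40421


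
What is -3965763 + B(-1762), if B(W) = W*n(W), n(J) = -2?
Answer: -3962239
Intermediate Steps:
B(W) = -2*W (B(W) = W*(-2) = -2*W)
-3965763 + B(-1762) = -3965763 - 2*(-1762) = -3965763 + 3524 = -3962239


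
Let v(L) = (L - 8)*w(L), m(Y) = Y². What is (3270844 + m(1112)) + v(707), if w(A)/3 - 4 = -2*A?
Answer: 1550618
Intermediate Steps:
w(A) = 12 - 6*A (w(A) = 12 + 3*(-2*A) = 12 - 6*A)
v(L) = (-8 + L)*(12 - 6*L) (v(L) = (L - 8)*(12 - 6*L) = (-8 + L)*(12 - 6*L))
(3270844 + m(1112)) + v(707) = (3270844 + 1112²) - 6*(-8 + 707)*(-2 + 707) = (3270844 + 1236544) - 6*699*705 = 4507388 - 2956770 = 1550618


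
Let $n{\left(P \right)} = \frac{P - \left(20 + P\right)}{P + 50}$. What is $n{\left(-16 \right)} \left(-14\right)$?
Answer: $\frac{140}{17} \approx 8.2353$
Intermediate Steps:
$n{\left(P \right)} = - \frac{20}{50 + P}$
$n{\left(-16 \right)} \left(-14\right) = - \frac{20}{50 - 16} \left(-14\right) = - \frac{20}{34} \left(-14\right) = \left(-20\right) \frac{1}{34} \left(-14\right) = \left(- \frac{10}{17}\right) \left(-14\right) = \frac{140}{17}$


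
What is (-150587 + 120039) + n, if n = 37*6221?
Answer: 199629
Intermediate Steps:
n = 230177
(-150587 + 120039) + n = (-150587 + 120039) + 230177 = -30548 + 230177 = 199629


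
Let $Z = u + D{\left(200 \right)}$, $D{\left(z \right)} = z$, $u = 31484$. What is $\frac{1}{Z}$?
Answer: $\frac{1}{31684} \approx 3.1562 \cdot 10^{-5}$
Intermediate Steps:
$Z = 31684$ ($Z = 31484 + 200 = 31684$)
$\frac{1}{Z} = \frac{1}{31684}$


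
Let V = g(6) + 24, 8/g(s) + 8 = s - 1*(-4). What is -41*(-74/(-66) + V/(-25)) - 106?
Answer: -87491/825 ≈ -106.05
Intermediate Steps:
g(s) = 8/(-4 + s) (g(s) = 8/(-8 + (s - 1*(-4))) = 8/(-8 + (s + 4)) = 8/(-8 + (4 + s)) = 8/(-4 + s))
V = 28 (V = 8/(-4 + 6) + 24 = 8/2 + 24 = 8*(1/2) + 24 = 4 + 24 = 28)
-41*(-74/(-66) + V/(-25)) - 106 = -41*(-74/(-66) + 28/(-25)) - 106 = -41*(-74*(-1/66) + 28*(-1/25)) - 106 = -41*(37/33 - 28/25) - 106 = -41*1/825 - 106 = -41/825 - 106 = -87491/825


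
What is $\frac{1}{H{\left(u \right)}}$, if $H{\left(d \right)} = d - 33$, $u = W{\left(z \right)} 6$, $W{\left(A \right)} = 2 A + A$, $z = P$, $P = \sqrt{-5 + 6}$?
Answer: $- \frac{1}{15} \approx -0.066667$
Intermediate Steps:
$P = 1$ ($P = \sqrt{1} = 1$)
$z = 1$
$W{\left(A \right)} = 3 A$
$u = 18$ ($u = 3 \cdot 1 \cdot 6 = 3 \cdot 6 = 18$)
$H{\left(d \right)} = -33 + d$ ($H{\left(d \right)} = d - 33 = -33 + d$)
$\frac{1}{H{\left(u \right)}} = \frac{1}{-33 + 18} = \frac{1}{-15} = - \frac{1}{15}$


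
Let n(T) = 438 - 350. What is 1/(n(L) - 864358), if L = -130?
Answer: -1/864270 ≈ -1.1570e-6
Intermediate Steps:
n(T) = 88
1/(n(L) - 864358) = 1/(88 - 864358) = 1/(-864270) = -1/864270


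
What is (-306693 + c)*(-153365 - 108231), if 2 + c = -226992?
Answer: 139610384452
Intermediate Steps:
c = -226994 (c = -2 - 226992 = -226994)
(-306693 + c)*(-153365 - 108231) = (-306693 - 226994)*(-153365 - 108231) = -533687*(-261596) = 139610384452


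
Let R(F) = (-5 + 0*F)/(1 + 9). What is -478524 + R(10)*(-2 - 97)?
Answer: -956949/2 ≈ -4.7847e+5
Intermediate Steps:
R(F) = -1/2 (R(F) = (-5 + 0)/10 = -5*1/10 = -1/2)
-478524 + R(10)*(-2 - 97) = -478524 - (-2 - 97)/2 = -478524 - 1/2*(-99) = -478524 + 99/2 = -956949/2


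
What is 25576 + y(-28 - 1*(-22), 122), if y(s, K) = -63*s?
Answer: 25954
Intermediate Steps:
25576 + y(-28 - 1*(-22), 122) = 25576 - 63*(-28 - 1*(-22)) = 25576 - 63*(-28 + 22) = 25576 - 63*(-6) = 25576 + 378 = 25954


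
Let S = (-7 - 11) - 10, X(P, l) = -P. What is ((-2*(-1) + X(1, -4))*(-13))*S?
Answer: 364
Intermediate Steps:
S = -28 (S = -18 - 10 = -28)
((-2*(-1) + X(1, -4))*(-13))*S = ((-2*(-1) - 1*1)*(-13))*(-28) = ((2 - 1)*(-13))*(-28) = (1*(-13))*(-28) = -13*(-28) = 364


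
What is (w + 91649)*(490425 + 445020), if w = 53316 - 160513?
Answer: -14544298860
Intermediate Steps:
w = -107197
(w + 91649)*(490425 + 445020) = (-107197 + 91649)*(490425 + 445020) = -15548*935445 = -14544298860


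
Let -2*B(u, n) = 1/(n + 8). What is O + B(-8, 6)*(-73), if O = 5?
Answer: 213/28 ≈ 7.6071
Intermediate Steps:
B(u, n) = -1/(2*(8 + n)) (B(u, n) = -1/(2*(n + 8)) = -1/(2*(8 + n)))
O + B(-8, 6)*(-73) = 5 - 1/(16 + 2*6)*(-73) = 5 - 1/(16 + 12)*(-73) = 5 - 1/28*(-73) = 5 + 73/28 = 213/28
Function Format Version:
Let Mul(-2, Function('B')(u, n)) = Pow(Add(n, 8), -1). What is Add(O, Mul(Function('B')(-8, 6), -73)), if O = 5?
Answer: Rational(213, 28) ≈ 7.6071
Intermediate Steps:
Function('B')(u, n) = Mul(Rational(-1, 2), Pow(Add(8, n), -1)) (Function('B')(u, n) = Mul(Rational(-1, 2), Pow(Add(n, 8), -1)) = Mul(Rational(-1, 2), Pow(Add(8, n), -1)))
Add(O, Mul(Function('B')(-8, 6), -73)) = Add(5, Mul(Mul(-1, Pow(Add(16, Mul(2, 6)), -1)), -73)) = Add(5, Mul(Mul(-1, Pow(Add(16, 12), -1)), -73)) = Add(5, Mul(Mul(-1, Pow(28, -1)), -73)) = Add(5, Mul(Mul(-1, Rational(1, 28)), -73)) = Add(5, Mul(Rational(-1, 28), -73)) = Add(5, Rational(73, 28)) = Rational(213, 28)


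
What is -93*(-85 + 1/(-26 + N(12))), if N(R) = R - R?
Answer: 205623/26 ≈ 7908.6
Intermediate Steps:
N(R) = 0
-93*(-85 + 1/(-26 + N(12))) = -93*(-85 + 1/(-26 + 0)) = -93*(-85 + 1/(-26)) = -93*(-85 - 1/26) = -93*(-2211/26) = 205623/26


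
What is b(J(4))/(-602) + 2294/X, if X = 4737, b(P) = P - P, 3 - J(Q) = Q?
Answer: 2294/4737 ≈ 0.48427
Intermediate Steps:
J(Q) = 3 - Q
b(P) = 0
b(J(4))/(-602) + 2294/X = 0/(-602) + 2294/4737 = 0*(-1/602) + 2294*(1/4737) = 0 + 2294/4737 = 2294/4737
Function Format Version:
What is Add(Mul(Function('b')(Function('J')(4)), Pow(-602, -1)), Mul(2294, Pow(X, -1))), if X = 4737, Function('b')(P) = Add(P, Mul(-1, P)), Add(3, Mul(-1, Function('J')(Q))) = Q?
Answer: Rational(2294, 4737) ≈ 0.48427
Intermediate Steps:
Function('J')(Q) = Add(3, Mul(-1, Q))
Function('b')(P) = 0
Add(Mul(Function('b')(Function('J')(4)), Pow(-602, -1)), Mul(2294, Pow(X, -1))) = Add(Mul(0, Pow(-602, -1)), Mul(2294, Pow(4737, -1))) = Add(Mul(0, Rational(-1, 602)), Mul(2294, Rational(1, 4737))) = Add(0, Rational(2294, 4737)) = Rational(2294, 4737)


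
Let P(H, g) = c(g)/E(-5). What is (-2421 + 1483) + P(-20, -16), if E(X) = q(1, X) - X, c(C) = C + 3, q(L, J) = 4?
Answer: -8455/9 ≈ -939.44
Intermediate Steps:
c(C) = 3 + C
E(X) = 4 - X
P(H, g) = ⅓ + g/9 (P(H, g) = (3 + g)/(4 - 1*(-5)) = (3 + g)/(4 + 5) = (3 + g)/9 = (3 + g)*(⅑) = ⅓ + g/9)
(-2421 + 1483) + P(-20, -16) = (-2421 + 1483) + (⅓ + (⅑)*(-16)) = -938 + (⅓ - 16/9) = -938 - 13/9 = -8455/9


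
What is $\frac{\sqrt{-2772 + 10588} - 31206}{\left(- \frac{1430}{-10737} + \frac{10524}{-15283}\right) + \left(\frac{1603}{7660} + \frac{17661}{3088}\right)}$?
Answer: $- \frac{4325912197122483360}{744839950833863} + \frac{1940741227959840 \sqrt{1954}}{5213879655837041} \approx -5791.4$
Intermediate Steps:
$\frac{\sqrt{-2772 + 10588} - 31206}{\left(- \frac{1430}{-10737} + \frac{10524}{-15283}\right) + \left(\frac{1603}{7660} + \frac{17661}{3088}\right)} = \frac{\sqrt{7816} - 31206}{\left(\left(-1430\right) \left(- \frac{1}{10737}\right) + 10524 \left(- \frac{1}{15283}\right)\right) + \left(1603 \cdot \frac{1}{7660} + 17661 \cdot \frac{1}{3088}\right)} = \frac{2 \sqrt{1954} - 31206}{\left(\frac{1430}{10737} - \frac{10524}{15283}\right) + \left(\frac{1603}{7660} + \frac{17661}{3088}\right)} = \frac{-31206 + 2 \sqrt{1954}}{- \frac{91141498}{164093571} + \frac{35058331}{5913520}} = \frac{-31206 + 2 \sqrt{1954}}{\frac{5213879655837041}{970370613979920}} = \left(-31206 + 2 \sqrt{1954}\right) \frac{970370613979920}{5213879655837041} = - \frac{4325912197122483360}{744839950833863} + \frac{1940741227959840 \sqrt{1954}}{5213879655837041}$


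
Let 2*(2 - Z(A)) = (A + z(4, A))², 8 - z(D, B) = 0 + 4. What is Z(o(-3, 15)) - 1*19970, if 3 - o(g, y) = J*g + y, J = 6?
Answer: -20018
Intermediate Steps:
o(g, y) = 3 - y - 6*g (o(g, y) = 3 - (6*g + y) = 3 - (y + 6*g) = 3 + (-y - 6*g) = 3 - y - 6*g)
z(D, B) = 4 (z(D, B) = 8 - (0 + 4) = 8 - 1*4 = 8 - 4 = 4)
Z(A) = 2 - (4 + A)²/2 (Z(A) = 2 - (A + 4)²/2 = 2 - (4 + A)²/2)
Z(o(-3, 15)) - 1*19970 = (2 - (4 + (3 - 1*15 - 6*(-3)))²/2) - 1*19970 = (2 - (4 + (3 - 15 + 18))²/2) - 19970 = (2 - (4 + 6)²/2) - 19970 = (2 - ½*10²) - 19970 = (2 - ½*100) - 19970 = (2 - 50) - 19970 = -48 - 19970 = -20018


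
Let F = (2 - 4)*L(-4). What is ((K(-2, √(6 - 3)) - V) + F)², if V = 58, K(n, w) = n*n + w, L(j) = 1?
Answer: (56 - √3)² ≈ 2945.0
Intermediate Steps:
K(n, w) = w + n² (K(n, w) = n² + w = w + n²)
F = -2 (F = (2 - 4)*1 = -2*1 = -2)
((K(-2, √(6 - 3)) - V) + F)² = (((√(6 - 3) + (-2)²) - 1*58) - 2)² = (((√3 + 4) - 58) - 2)² = (((4 + √3) - 58) - 2)² = ((-54 + √3) - 2)² = (-56 + √3)²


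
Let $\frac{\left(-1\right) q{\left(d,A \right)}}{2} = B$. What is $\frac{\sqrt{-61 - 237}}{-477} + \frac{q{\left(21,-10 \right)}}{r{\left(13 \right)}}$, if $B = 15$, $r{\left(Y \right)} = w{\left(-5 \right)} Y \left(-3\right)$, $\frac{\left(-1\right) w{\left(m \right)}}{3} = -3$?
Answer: $\frac{10}{117} - \frac{i \sqrt{298}}{477} \approx 0.08547 - 0.03619 i$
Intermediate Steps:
$w{\left(m \right)} = 9$ ($w{\left(m \right)} = \left(-3\right) \left(-3\right) = 9$)
$r{\left(Y \right)} = - 27 Y$ ($r{\left(Y \right)} = 9 Y \left(-3\right) = - 27 Y$)
$q{\left(d,A \right)} = -30$ ($q{\left(d,A \right)} = \left(-2\right) 15 = -30$)
$\frac{\sqrt{-61 - 237}}{-477} + \frac{q{\left(21,-10 \right)}}{r{\left(13 \right)}} = \frac{\sqrt{-61 - 237}}{-477} - \frac{30}{\left(-27\right) 13} = \sqrt{-298} \left(- \frac{1}{477}\right) - \frac{30}{-351} = i \sqrt{298} \left(- \frac{1}{477}\right) - - \frac{10}{117} = - \frac{i \sqrt{298}}{477} + \frac{10}{117} = \frac{10}{117} - \frac{i \sqrt{298}}{477}$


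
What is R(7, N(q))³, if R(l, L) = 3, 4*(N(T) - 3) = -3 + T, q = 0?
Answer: 27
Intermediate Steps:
N(T) = 9/4 + T/4 (N(T) = 3 + (-3 + T)/4 = 3 + (-¾ + T/4) = 9/4 + T/4)
R(7, N(q))³ = 3³ = 27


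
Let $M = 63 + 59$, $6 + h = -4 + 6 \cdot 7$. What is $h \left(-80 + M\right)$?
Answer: $1344$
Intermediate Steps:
$h = 32$ ($h = -6 + \left(-4 + 6 \cdot 7\right) = -6 + \left(-4 + 42\right) = -6 + 38 = 32$)
$M = 122$
$h \left(-80 + M\right) = 32 \left(-80 + 122\right) = 32 \cdot 42 = 1344$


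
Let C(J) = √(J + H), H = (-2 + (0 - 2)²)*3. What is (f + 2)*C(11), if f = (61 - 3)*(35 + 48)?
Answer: 4816*√17 ≈ 19857.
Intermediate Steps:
f = 4814 (f = 58*83 = 4814)
H = 6 (H = (-2 + (-2)²)*3 = (-2 + 4)*3 = 2*3 = 6)
C(J) = √(6 + J) (C(J) = √(J + 6) = √(6 + J))
(f + 2)*C(11) = (4814 + 2)*√(6 + 11) = 4816*√17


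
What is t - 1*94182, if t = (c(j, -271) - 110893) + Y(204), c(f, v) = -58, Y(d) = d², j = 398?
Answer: -163517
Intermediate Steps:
t = -69335 (t = (-58 - 110893) + 204² = -110951 + 41616 = -69335)
t - 1*94182 = -69335 - 1*94182 = -69335 - 94182 = -163517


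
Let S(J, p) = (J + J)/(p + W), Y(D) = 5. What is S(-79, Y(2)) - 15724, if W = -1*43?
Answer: -298677/19 ≈ -15720.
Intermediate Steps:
W = -43
S(J, p) = 2*J/(-43 + p) (S(J, p) = (J + J)/(p - 43) = (2*J)/(-43 + p) = 2*J/(-43 + p))
S(-79, Y(2)) - 15724 = 2*(-79)/(-43 + 5) - 15724 = 2*(-79)/(-38) - 15724 = 2*(-79)*(-1/38) - 15724 = 79/19 - 15724 = -298677/19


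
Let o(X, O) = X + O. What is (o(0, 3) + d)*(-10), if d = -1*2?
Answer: -10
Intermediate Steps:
d = -2
o(X, O) = O + X
(o(0, 3) + d)*(-10) = ((3 + 0) - 2)*(-10) = (3 - 2)*(-10) = 1*(-10) = -10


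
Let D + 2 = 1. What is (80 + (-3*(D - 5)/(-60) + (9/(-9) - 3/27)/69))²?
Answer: 244863656569/38564100 ≈ 6349.5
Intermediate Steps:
D = -1 (D = -2 + 1 = -1)
(80 + (-3*(D - 5)/(-60) + (9/(-9) - 3/27)/69))² = (80 + (-3*(-1 - 5)/(-60) + (9/(-9) - 3/27)/69))² = (80 + (-3*(-6)*(-1/60) + (9*(-⅑) - 3*1/27)*(1/69)))² = (80 + (18*(-1/60) + (-1 - ⅑)*(1/69)))² = (80 + (-3/10 - 10/9*1/69))² = (80 + (-3/10 - 10/621))² = (80 - 1963/6210)² = (494837/6210)² = 244863656569/38564100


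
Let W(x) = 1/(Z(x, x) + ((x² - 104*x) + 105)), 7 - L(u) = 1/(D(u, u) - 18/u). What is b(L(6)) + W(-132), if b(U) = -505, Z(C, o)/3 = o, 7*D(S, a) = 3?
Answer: -15584804/30861 ≈ -505.00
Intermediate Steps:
D(S, a) = 3/7 (D(S, a) = (⅐)*3 = 3/7)
Z(C, o) = 3*o
L(u) = 7 - 1/(3/7 - 18/u)
W(x) = 1/(105 + x² - 101*x) (W(x) = 1/(3*x + ((x² - 104*x) + 105)) = 1/(3*x + (105 + x² - 104*x)) = 1/(105 + x² - 101*x))
b(L(6)) + W(-132) = -505 + 1/(105 + (-132)² - 101*(-132)) = -505 + 1/(105 + 17424 + 13332) = -505 + 1/30861 = -15584804/30861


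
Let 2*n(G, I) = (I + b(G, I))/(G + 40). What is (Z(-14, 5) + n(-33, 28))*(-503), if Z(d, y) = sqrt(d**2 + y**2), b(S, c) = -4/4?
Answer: -13581/14 - 503*sqrt(221) ≈ -8447.7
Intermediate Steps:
b(S, c) = -1 (b(S, c) = -4*1/4 = -1)
n(G, I) = (-1 + I)/(2*(40 + G)) (n(G, I) = ((I - 1)/(G + 40))/2 = ((-1 + I)/(40 + G))/2 = (-1 + I)/(2*(40 + G)))
(Z(-14, 5) + n(-33, 28))*(-503) = (sqrt((-14)**2 + 5**2) + (-1 + 28)/(2*(40 - 33)))*(-503) = (sqrt(196 + 25) + (1/2)*27/7)*(-503) = (sqrt(221) + (1/2)*(1/7)*27)*(-503) = (sqrt(221) + 27/14)*(-503) = (27/14 + sqrt(221))*(-503) = -13581/14 - 503*sqrt(221)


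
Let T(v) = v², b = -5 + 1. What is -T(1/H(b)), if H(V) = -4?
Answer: -1/16 ≈ -0.062500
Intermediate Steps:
b = -4
-T(1/H(b)) = -(1/(-4))² = -(-¼)² = -1*1/16 = -1/16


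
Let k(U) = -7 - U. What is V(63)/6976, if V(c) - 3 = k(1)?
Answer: -5/6976 ≈ -0.00071674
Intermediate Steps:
V(c) = -5 (V(c) = 3 + (-7 - 1*1) = 3 + (-7 - 1) = 3 - 8 = -5)
V(63)/6976 = -5/6976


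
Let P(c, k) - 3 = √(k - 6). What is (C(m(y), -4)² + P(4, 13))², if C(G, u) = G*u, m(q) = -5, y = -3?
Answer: (403 + √7)² ≈ 1.6455e+5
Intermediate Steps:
P(c, k) = 3 + √(-6 + k) (P(c, k) = 3 + √(k - 6) = 3 + √(-6 + k))
(C(m(y), -4)² + P(4, 13))² = ((-5*(-4))² + (3 + √(-6 + 13)))² = (20² + (3 + √7))² = (400 + (3 + √7))² = (403 + √7)²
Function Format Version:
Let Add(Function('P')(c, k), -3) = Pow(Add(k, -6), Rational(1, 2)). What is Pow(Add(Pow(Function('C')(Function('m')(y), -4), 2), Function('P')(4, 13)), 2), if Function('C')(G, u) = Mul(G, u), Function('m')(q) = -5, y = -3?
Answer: Pow(Add(403, Pow(7, Rational(1, 2))), 2) ≈ 1.6455e+5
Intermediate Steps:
Function('P')(c, k) = Add(3, Pow(Add(-6, k), Rational(1, 2))) (Function('P')(c, k) = Add(3, Pow(Add(k, -6), Rational(1, 2))) = Add(3, Pow(Add(-6, k), Rational(1, 2))))
Pow(Add(Pow(Function('C')(Function('m')(y), -4), 2), Function('P')(4, 13)), 2) = Pow(Add(Pow(Mul(-5, -4), 2), Add(3, Pow(Add(-6, 13), Rational(1, 2)))), 2) = Pow(Add(Pow(20, 2), Add(3, Pow(7, Rational(1, 2)))), 2) = Pow(Add(400, Add(3, Pow(7, Rational(1, 2)))), 2) = Pow(Add(403, Pow(7, Rational(1, 2))), 2)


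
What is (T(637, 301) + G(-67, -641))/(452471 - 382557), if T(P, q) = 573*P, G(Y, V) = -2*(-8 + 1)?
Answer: 365015/69914 ≈ 5.2209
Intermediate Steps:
G(Y, V) = 14 (G(Y, V) = -2*(-7) = 14)
(T(637, 301) + G(-67, -641))/(452471 - 382557) = (573*637 + 14)/(452471 - 382557) = (365001 + 14)/69914 = 365015*(1/69914) = 365015/69914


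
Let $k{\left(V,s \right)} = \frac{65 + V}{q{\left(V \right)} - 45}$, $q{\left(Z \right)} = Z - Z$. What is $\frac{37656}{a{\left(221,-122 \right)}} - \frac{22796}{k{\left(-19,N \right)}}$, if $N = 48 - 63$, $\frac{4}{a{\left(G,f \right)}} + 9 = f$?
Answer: $- \frac{27851472}{23} \approx -1.2109 \cdot 10^{6}$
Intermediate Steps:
$a{\left(G,f \right)} = \frac{4}{-9 + f}$
$q{\left(Z \right)} = 0$
$N = -15$
$k{\left(V,s \right)} = - \frac{13}{9} - \frac{V}{45}$ ($k{\left(V,s \right)} = \frac{65 + V}{0 - 45} = \frac{65 + V}{-45} = \left(65 + V\right) \left(- \frac{1}{45}\right) = - \frac{13}{9} - \frac{V}{45}$)
$\frac{37656}{a{\left(221,-122 \right)}} - \frac{22796}{k{\left(-19,N \right)}} = \frac{37656}{4 \frac{1}{-9 - 122}} - \frac{22796}{- \frac{13}{9} - - \frac{19}{45}} = \frac{37656}{4 \frac{1}{-131}} - \frac{22796}{- \frac{13}{9} + \frac{19}{45}} = \frac{37656}{4 \left(- \frac{1}{131}\right)} - \frac{22796}{- \frac{46}{45}} = \frac{37656}{- \frac{4}{131}} - - \frac{512910}{23} = 37656 \left(- \frac{131}{4}\right) + \frac{512910}{23} = -1233234 + \frac{512910}{23} = - \frac{27851472}{23}$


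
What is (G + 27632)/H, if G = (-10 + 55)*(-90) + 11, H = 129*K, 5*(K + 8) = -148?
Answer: -117965/24252 ≈ -4.8641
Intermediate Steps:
K = -188/5 (K = -8 + (1/5)*(-148) = -8 - 148/5 = -188/5 ≈ -37.600)
H = -24252/5 (H = 129*(-188/5) = -24252/5 ≈ -4850.4)
G = -4039 (G = 45*(-90) + 11 = -4050 + 11 = -4039)
(G + 27632)/H = (-4039 + 27632)/(-24252/5) = 23593*(-5/24252) = -117965/24252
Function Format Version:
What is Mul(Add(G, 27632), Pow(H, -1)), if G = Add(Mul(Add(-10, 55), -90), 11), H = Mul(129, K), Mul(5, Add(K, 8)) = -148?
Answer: Rational(-117965, 24252) ≈ -4.8641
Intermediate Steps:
K = Rational(-188, 5) (K = Add(-8, Mul(Rational(1, 5), -148)) = Add(-8, Rational(-148, 5)) = Rational(-188, 5) ≈ -37.600)
H = Rational(-24252, 5) (H = Mul(129, Rational(-188, 5)) = Rational(-24252, 5) ≈ -4850.4)
G = -4039 (G = Add(Mul(45, -90), 11) = Add(-4050, 11) = -4039)
Mul(Add(G, 27632), Pow(H, -1)) = Mul(Add(-4039, 27632), Pow(Rational(-24252, 5), -1)) = Mul(23593, Rational(-5, 24252)) = Rational(-117965, 24252)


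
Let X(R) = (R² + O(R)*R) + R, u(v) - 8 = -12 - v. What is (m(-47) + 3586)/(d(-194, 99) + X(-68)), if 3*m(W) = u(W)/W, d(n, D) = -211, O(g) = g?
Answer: 505583/1264629 ≈ 0.39979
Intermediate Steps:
u(v) = -4 - v (u(v) = 8 + (-12 - v) = -4 - v)
m(W) = (-4 - W)/(3*W) (m(W) = ((-4 - W)/W)/3 = (-4 - W)/(3*W))
X(R) = R + 2*R² (X(R) = (R² + R*R) + R = (R² + R²) + R = 2*R² + R = R + 2*R²)
(m(-47) + 3586)/(d(-194, 99) + X(-68)) = ((⅓)*(-4 - 1*(-47))/(-47) + 3586)/(-211 - 68*(1 + 2*(-68))) = ((⅓)*(-1/47)*(-4 + 47) + 3586)/(-211 - 68*(1 - 136)) = ((⅓)*(-1/47)*43 + 3586)/(-211 - 68*(-135)) = (-43/141 + 3586)/(-211 + 9180) = (505583/141)/8969 = (505583/141)*(1/8969) = 505583/1264629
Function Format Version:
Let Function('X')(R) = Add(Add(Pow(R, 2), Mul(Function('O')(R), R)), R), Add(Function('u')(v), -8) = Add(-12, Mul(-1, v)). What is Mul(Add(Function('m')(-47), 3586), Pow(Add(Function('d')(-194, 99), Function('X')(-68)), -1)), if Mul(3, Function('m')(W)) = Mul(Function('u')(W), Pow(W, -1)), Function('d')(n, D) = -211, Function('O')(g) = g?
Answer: Rational(505583, 1264629) ≈ 0.39979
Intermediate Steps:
Function('u')(v) = Add(-4, Mul(-1, v)) (Function('u')(v) = Add(8, Add(-12, Mul(-1, v))) = Add(-4, Mul(-1, v)))
Function('m')(W) = Mul(Rational(1, 3), Pow(W, -1), Add(-4, Mul(-1, W))) (Function('m')(W) = Mul(Rational(1, 3), Mul(Add(-4, Mul(-1, W)), Pow(W, -1))) = Mul(Rational(1, 3), Mul(Pow(W, -1), Add(-4, Mul(-1, W)))) = Mul(Rational(1, 3), Pow(W, -1), Add(-4, Mul(-1, W))))
Function('X')(R) = Add(R, Mul(2, Pow(R, 2))) (Function('X')(R) = Add(Add(Pow(R, 2), Mul(R, R)), R) = Add(Add(Pow(R, 2), Pow(R, 2)), R) = Add(Mul(2, Pow(R, 2)), R) = Add(R, Mul(2, Pow(R, 2))))
Mul(Add(Function('m')(-47), 3586), Pow(Add(Function('d')(-194, 99), Function('X')(-68)), -1)) = Mul(Add(Mul(Rational(1, 3), Pow(-47, -1), Add(-4, Mul(-1, -47))), 3586), Pow(Add(-211, Mul(-68, Add(1, Mul(2, -68)))), -1)) = Mul(Add(Mul(Rational(1, 3), Rational(-1, 47), Add(-4, 47)), 3586), Pow(Add(-211, Mul(-68, Add(1, -136))), -1)) = Mul(Add(Mul(Rational(1, 3), Rational(-1, 47), 43), 3586), Pow(Add(-211, Mul(-68, -135)), -1)) = Mul(Add(Rational(-43, 141), 3586), Pow(Add(-211, 9180), -1)) = Mul(Rational(505583, 141), Pow(8969, -1)) = Mul(Rational(505583, 141), Rational(1, 8969)) = Rational(505583, 1264629)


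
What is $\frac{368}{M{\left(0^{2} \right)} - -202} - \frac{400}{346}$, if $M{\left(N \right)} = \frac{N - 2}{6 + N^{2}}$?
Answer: $\frac{69992}{104665} \approx 0.66872$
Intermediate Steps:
$M{\left(N \right)} = \frac{-2 + N}{6 + N^{2}}$
$\frac{368}{M{\left(0^{2} \right)} - -202} - \frac{400}{346} = \frac{368}{\frac{-2 + 0^{2}}{6 + \left(0^{2}\right)^{2}} - -202} - \frac{400}{346} = \frac{368}{\frac{-2 + 0}{6 + 0^{2}} + 202} - \frac{200}{173} = \frac{368}{\frac{1}{6 + 0} \left(-2\right) + 202} - \frac{200}{173} = \frac{368}{\frac{1}{6} \left(-2\right) + 202} - \frac{200}{173} = \frac{368}{- \frac{1}{3} + 202} - \frac{200}{173} = \frac{368}{\frac{605}{3}} - \frac{200}{173} = 368 \cdot \frac{3}{605} - \frac{200}{173} = \frac{1104}{605} - \frac{200}{173} = \frac{69992}{104665}$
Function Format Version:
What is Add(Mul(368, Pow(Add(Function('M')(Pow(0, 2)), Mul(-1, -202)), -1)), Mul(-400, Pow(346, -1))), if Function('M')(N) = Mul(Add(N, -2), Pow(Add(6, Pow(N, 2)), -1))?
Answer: Rational(69992, 104665) ≈ 0.66872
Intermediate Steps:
Function('M')(N) = Mul(Pow(Add(6, Pow(N, 2)), -1), Add(-2, N)) (Function('M')(N) = Mul(Add(-2, N), Pow(Add(6, Pow(N, 2)), -1)) = Mul(Pow(Add(6, Pow(N, 2)), -1), Add(-2, N)))
Add(Mul(368, Pow(Add(Function('M')(Pow(0, 2)), Mul(-1, -202)), -1)), Mul(-400, Pow(346, -1))) = Add(Mul(368, Pow(Add(Mul(Pow(Add(6, Pow(Pow(0, 2), 2)), -1), Add(-2, Pow(0, 2))), Mul(-1, -202)), -1)), Mul(-400, Pow(346, -1))) = Add(Mul(368, Pow(Add(Mul(Pow(Add(6, Pow(0, 2)), -1), Add(-2, 0)), 202), -1)), Mul(-400, Rational(1, 346))) = Add(Mul(368, Pow(Add(Mul(Pow(Add(6, 0), -1), -2), 202), -1)), Rational(-200, 173)) = Add(Mul(368, Pow(Add(Mul(Pow(6, -1), -2), 202), -1)), Rational(-200, 173)) = Add(Mul(368, Pow(Add(Mul(Rational(1, 6), -2), 202), -1)), Rational(-200, 173)) = Add(Mul(368, Pow(Add(Rational(-1, 3), 202), -1)), Rational(-200, 173)) = Add(Mul(368, Pow(Rational(605, 3), -1)), Rational(-200, 173)) = Add(Mul(368, Rational(3, 605)), Rational(-200, 173)) = Add(Rational(1104, 605), Rational(-200, 173)) = Rational(69992, 104665)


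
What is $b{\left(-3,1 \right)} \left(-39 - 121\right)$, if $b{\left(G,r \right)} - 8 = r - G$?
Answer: $-1920$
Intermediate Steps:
$b{\left(G,r \right)} = 8 + r - G$ ($b{\left(G,r \right)} = 8 - \left(G - r\right) = 8 + r - G$)
$b{\left(-3,1 \right)} \left(-39 - 121\right) = \left(8 + 1 - -3\right) \left(-39 - 121\right) = \left(8 + 1 + 3\right) \left(-160\right) = 12 \left(-160\right) = -1920$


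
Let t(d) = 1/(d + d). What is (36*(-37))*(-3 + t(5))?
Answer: 19314/5 ≈ 3862.8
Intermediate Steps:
t(d) = 1/(2*d)
(36*(-37))*(-3 + t(5)) = (36*(-37))*(-3 + (1/2)/5) = -1332*(-3 + (1/2)*(1/5)) = -1332*(-3 + 1/10) = -1332*(-29/10) = 19314/5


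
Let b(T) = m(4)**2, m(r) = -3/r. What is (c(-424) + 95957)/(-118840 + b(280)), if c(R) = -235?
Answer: -1531552/1901431 ≈ -0.80547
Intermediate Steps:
b(T) = 9/16 (b(T) = (-3/4)**2 = 9/16)
(c(-424) + 95957)/(-118840 + b(280)) = (-235 + 95957)/(-118840 + 9/16) = 95722/(-1901431/16) = 95722*(-16/1901431) = -1531552/1901431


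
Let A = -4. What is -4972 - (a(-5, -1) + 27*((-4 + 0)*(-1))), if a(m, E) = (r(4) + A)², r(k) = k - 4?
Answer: -5096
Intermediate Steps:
r(k) = -4 + k
a(m, E) = 16 (a(m, E) = ((-4 + 4) - 4)² = (0 - 4)² = (-4)² = 16)
-4972 - (a(-5, -1) + 27*((-4 + 0)*(-1))) = -4972 - (16 + 27*((-4 + 0)*(-1))) = -4972 - (16 + 27*(-4*(-1))) = -4972 - (16 + 27*4) = -4972 - (16 + 108) = -4972 - 1*124 = -4972 - 124 = -5096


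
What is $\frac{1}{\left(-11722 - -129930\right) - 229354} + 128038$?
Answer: $\frac{14230911547}{111146} \approx 1.2804 \cdot 10^{5}$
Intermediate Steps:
$\frac{1}{\left(-11722 - -129930\right) - 229354} + 128038 = \frac{1}{\left(-11722 + 129930\right) - 229354} + 128038 = \frac{1}{118208 - 229354} + 128038 = \frac{1}{-111146} + 128038 = - \frac{1}{111146} + 128038 = \frac{14230911547}{111146}$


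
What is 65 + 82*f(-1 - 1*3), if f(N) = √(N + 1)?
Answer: 65 + 82*I*√3 ≈ 65.0 + 142.03*I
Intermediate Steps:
f(N) = √(1 + N)
65 + 82*f(-1 - 1*3) = 65 + 82*√(1 + (-1 - 1*3)) = 65 + 82*√(1 + (-1 - 3)) = 65 + 82*√(1 - 4) = 65 + 82*√(-3) = 65 + 82*(I*√3) = 65 + 82*I*√3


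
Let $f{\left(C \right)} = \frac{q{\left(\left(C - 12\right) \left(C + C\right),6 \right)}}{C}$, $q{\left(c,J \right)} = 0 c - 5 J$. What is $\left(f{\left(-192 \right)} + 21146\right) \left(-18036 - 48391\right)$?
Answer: $- \frac{44949623079}{32} \approx -1.4047 \cdot 10^{9}$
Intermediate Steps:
$q{\left(c,J \right)} = - 5 J$ ($q{\left(c,J \right)} = 0 - 5 J = - 5 J$)
$f{\left(C \right)} = - \frac{30}{C}$ ($f{\left(C \right)} = \frac{\left(-5\right) 6}{C} = - \frac{30}{C}$)
$\left(f{\left(-192 \right)} + 21146\right) \left(-18036 - 48391\right) = \left(- \frac{30}{-192} + 21146\right) \left(-18036 - 48391\right) = \left(\left(-30\right) \left(- \frac{1}{192}\right) + 21146\right) \left(-66427\right) = \left(\frac{5}{32} + 21146\right) \left(-66427\right) = \frac{676677}{32} \left(-66427\right) = - \frac{44949623079}{32}$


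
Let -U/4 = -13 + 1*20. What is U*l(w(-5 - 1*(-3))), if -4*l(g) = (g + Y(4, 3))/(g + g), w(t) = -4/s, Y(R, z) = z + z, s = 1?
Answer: -7/4 ≈ -1.7500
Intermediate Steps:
Y(R, z) = 2*z
w(t) = -4 (w(t) = -4/1 = -4*1 = -4)
l(g) = -(6 + g)/(8*g) (l(g) = -(g + 2*3)/(4*(g + g)) = -(g + 6)/(4*(2*g)) = -(6 + g)*1/(2*g)/4 = -(6 + g)/(8*g))
U = -28 (U = -4*(-13 + 1*20) = -4*(-13 + 20) = -4*7 = -28)
U*l(w(-5 - 1*(-3))) = -7*(-6 - 1*(-4))/(2*(-4)) = -7*(-1)*(-6 + 4)/(2*4) = -7*(-1)*(-2)/(2*4) = -28*1/16 = -7/4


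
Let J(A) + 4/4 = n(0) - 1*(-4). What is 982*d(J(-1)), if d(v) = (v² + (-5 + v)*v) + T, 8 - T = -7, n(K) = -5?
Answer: 32406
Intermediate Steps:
T = 15 (T = 8 - 1*(-7) = 8 + 7 = 15)
J(A) = -2 (J(A) = -1 + (-5 - 1*(-4)) = -1 + (-5 + 4) = -1 - 1 = -2)
d(v) = 15 + v² + v*(-5 + v) (d(v) = (v² + (-5 + v)*v) + 15 = (v² + v*(-5 + v)) + 15 = 15 + v² + v*(-5 + v))
982*d(J(-1)) = 982*(15 - 5*(-2) + 2*(-2)²) = 982*(15 + 10 + 2*4) = 982*(15 + 10 + 8) = 982*33 = 32406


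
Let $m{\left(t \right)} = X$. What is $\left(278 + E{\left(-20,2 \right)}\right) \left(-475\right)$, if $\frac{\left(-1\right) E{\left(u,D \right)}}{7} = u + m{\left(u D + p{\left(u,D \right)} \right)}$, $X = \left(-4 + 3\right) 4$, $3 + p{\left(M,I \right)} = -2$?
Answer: $-211850$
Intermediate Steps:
$p{\left(M,I \right)} = -5$ ($p{\left(M,I \right)} = -3 - 2 = -5$)
$X = -4$ ($X = \left(-1\right) 4 = -4$)
$m{\left(t \right)} = -4$
$E{\left(u,D \right)} = 28 - 7 u$ ($E{\left(u,D \right)} = - 7 \left(u - 4\right) = - 7 \left(-4 + u\right) = 28 - 7 u$)
$\left(278 + E{\left(-20,2 \right)}\right) \left(-475\right) = \left(278 + \left(28 - -140\right)\right) \left(-475\right) = \left(278 + \left(28 + 140\right)\right) \left(-475\right) = \left(278 + 168\right) \left(-475\right) = 446 \left(-475\right) = -211850$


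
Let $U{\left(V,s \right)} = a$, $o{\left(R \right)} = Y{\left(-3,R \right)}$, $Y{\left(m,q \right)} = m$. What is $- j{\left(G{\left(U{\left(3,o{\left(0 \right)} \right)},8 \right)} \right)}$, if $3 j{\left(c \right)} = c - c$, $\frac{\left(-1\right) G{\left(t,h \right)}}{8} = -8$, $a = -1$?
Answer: $0$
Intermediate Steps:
$o{\left(R \right)} = -3$
$U{\left(V,s \right)} = -1$
$G{\left(t,h \right)} = 64$ ($G{\left(t,h \right)} = \left(-8\right) \left(-8\right) = 64$)
$j{\left(c \right)} = 0$ ($j{\left(c \right)} = \frac{c - c}{3} = \frac{1}{3} \cdot 0 = 0$)
$- j{\left(G{\left(U{\left(3,o{\left(0 \right)} \right)},8 \right)} \right)} = \left(-1\right) 0 = 0$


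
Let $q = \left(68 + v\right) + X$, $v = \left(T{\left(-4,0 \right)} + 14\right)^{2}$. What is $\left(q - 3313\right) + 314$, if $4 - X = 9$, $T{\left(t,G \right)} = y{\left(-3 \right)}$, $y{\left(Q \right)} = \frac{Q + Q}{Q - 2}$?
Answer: $- \frac{67624}{25} \approx -2705.0$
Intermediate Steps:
$y{\left(Q \right)} = \frac{2 Q}{-2 + Q}$
$T{\left(t,G \right)} = \frac{6}{5}$ ($T{\left(t,G \right)} = 2 \left(-3\right) \frac{1}{-2 - 3} = 2 \left(-3\right) \frac{1}{-5} = 2 \left(-3\right) \left(- \frac{1}{5}\right) = \frac{6}{5}$)
$X = -5$ ($X = 4 - 9 = -5$)
$v = \frac{5776}{25}$ ($v = \left(\frac{6}{5} + 14\right)^{2} = \left(\frac{76}{5}\right)^{2} = \frac{5776}{25} \approx 231.04$)
$q = \frac{7351}{25}$ ($q = \left(68 + \frac{5776}{25}\right) - 5 = \frac{7476}{25} - 5 = \frac{7351}{25} \approx 294.04$)
$\left(q - 3313\right) + 314 = \left(\frac{7351}{25} - 3313\right) + 314 = - \frac{75474}{25} + 314 = - \frac{67624}{25}$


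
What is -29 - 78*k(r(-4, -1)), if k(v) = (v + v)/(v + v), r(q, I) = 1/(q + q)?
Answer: -107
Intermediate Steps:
r(q, I) = 1/(2*q)
k(v) = 1 (k(v) = (2*v)/((2*v)) = (2*v)*(1/(2*v)) = 1)
-29 - 78*k(r(-4, -1)) = -29 - 78*1 = -29 - 78 = -107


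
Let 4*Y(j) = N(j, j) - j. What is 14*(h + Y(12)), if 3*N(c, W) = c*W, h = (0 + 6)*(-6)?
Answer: -378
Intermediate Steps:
h = -36 (h = 6*(-6) = -36)
N(c, W) = W*c/3 (N(c, W) = (c*W)/3 = (W*c)/3 = W*c/3)
Y(j) = -j/4 + j**2/12 (Y(j) = (j*j/3 - j)/4 = (j**2/3 - j)/4 = (-j + j**2/3)/4 = -j/4 + j**2/12)
14*(h + Y(12)) = 14*(-36 + (1/12)*12*(-3 + 12)) = 14*(-36 + (1/12)*12*9) = 14*(-36 + 9) = 14*(-27) = -378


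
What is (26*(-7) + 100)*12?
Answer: -984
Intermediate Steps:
(26*(-7) + 100)*12 = (-182 + 100)*12 = -82*12 = -984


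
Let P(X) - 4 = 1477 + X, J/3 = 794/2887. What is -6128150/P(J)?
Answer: -2527424150/611147 ≈ -4135.5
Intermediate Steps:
J = 2382/2887 (J = 3*(794/2887) = 2382/2887 ≈ 0.82508)
P(X) = 1481 + X (P(X) = 4 + (1477 + X) = 1481 + X)
-6128150/P(J) = -6128150/(1481 + 2382/2887) = -6128150/4278029/2887 = -6128150*2887/4278029 = -2527424150/611147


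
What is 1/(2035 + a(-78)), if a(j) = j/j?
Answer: 1/2036 ≈ 0.00049116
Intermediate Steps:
a(j) = 1
1/(2035 + a(-78)) = 1/(2035 + 1) = 1/2036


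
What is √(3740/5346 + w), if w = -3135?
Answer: I*√2284905/27 ≈ 55.985*I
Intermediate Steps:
√(3740/5346 + w) = √(3740/5346 - 3135) = √(3740*(1/5346) - 3135) = √(170/243 - 3135) = √(-761635/243) = I*√2284905/27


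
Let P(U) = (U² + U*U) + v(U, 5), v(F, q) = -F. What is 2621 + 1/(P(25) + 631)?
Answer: 4864577/1856 ≈ 2621.0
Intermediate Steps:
P(U) = -U + 2*U² (P(U) = (U² + U*U) - U = (U² + U²) - U = 2*U² - U = -U + 2*U²)
2621 + 1/(P(25) + 631) = 2621 + 1/(25*(-1 + 2*25) + 631) = 2621 + 1/(25*(-1 + 50) + 631) = 2621 + 1/(25*49 + 631) = 2621 + 1/(1225 + 631) = 2621 + 1/1856 = 4864577/1856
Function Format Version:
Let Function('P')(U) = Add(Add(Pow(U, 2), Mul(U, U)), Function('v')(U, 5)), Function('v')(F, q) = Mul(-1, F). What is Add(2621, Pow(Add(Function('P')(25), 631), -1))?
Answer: Rational(4864577, 1856) ≈ 2621.0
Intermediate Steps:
Function('P')(U) = Add(Mul(-1, U), Mul(2, Pow(U, 2))) (Function('P')(U) = Add(Add(Pow(U, 2), Mul(U, U)), Mul(-1, U)) = Add(Add(Pow(U, 2), Pow(U, 2)), Mul(-1, U)) = Add(Mul(2, Pow(U, 2)), Mul(-1, U)) = Add(Mul(-1, U), Mul(2, Pow(U, 2))))
Add(2621, Pow(Add(Function('P')(25), 631), -1)) = Add(2621, Pow(Add(Mul(25, Add(-1, Mul(2, 25))), 631), -1)) = Add(2621, Pow(Add(Mul(25, Add(-1, 50)), 631), -1)) = Add(2621, Pow(Add(Mul(25, 49), 631), -1)) = Add(2621, Pow(Add(1225, 631), -1)) = Add(2621, Pow(1856, -1)) = Add(2621, Rational(1, 1856)) = Rational(4864577, 1856)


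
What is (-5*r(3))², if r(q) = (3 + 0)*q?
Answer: 2025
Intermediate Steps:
r(q) = 3*q
(-5*r(3))² = (-15*3)² = (-5*9)² = (-45)² = 2025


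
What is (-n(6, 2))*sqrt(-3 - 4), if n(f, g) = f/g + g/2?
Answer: -4*I*sqrt(7) ≈ -10.583*I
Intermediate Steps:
n(f, g) = g/2 + f/g (n(f, g) = f/g + g*(1/2) = f/g + g/2 = g/2 + f/g)
(-n(6, 2))*sqrt(-3 - 4) = (-((1/2)*2 + 6/2))*sqrt(-3 - 4) = (-(1 + 6*(1/2)))*sqrt(-7) = (-(1 + 3))*(I*sqrt(7)) = (-1*4)*(I*sqrt(7)) = -4*I*sqrt(7)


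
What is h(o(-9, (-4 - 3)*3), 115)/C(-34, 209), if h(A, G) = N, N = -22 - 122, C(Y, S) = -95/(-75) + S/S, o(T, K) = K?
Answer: -1080/17 ≈ -63.529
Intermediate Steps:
C(Y, S) = 34/15 (C(Y, S) = -95*(-1/75) + 1 = 19/15 + 1 = 34/15)
N = -144
h(A, G) = -144
h(o(-9, (-4 - 3)*3), 115)/C(-34, 209) = -144/34/15 = -144*15/34 = -1080/17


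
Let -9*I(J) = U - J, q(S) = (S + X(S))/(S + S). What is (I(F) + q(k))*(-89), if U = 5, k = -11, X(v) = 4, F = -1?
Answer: 2047/66 ≈ 31.015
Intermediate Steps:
q(S) = (4 + S)/(2*S) (q(S) = (S + 4)/(S + S) = (4 + S)/((2*S)) = (4 + S)*(1/(2*S)) = (4 + S)/(2*S))
I(J) = -5/9 + J/9 (I(J) = -(5 - J)/9 = -5/9 + J/9)
(I(F) + q(k))*(-89) = ((-5/9 + (⅑)*(-1)) + (½)*(4 - 11)/(-11))*(-89) = ((-5/9 - ⅑) + (½)*(-1/11)*(-7))*(-89) = (-⅔ + 7/22)*(-89) = -23/66*(-89) = 2047/66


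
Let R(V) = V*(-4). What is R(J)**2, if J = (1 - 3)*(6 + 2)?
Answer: 4096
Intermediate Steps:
J = -16 (J = -2*8 = -16)
R(V) = -4*V
R(J)**2 = (-4*(-16))**2 = 64**2 = 4096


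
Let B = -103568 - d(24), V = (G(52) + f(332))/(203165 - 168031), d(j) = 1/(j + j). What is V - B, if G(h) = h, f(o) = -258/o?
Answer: 658946156291/6362448 ≈ 1.0357e+5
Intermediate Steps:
d(j) = 1/(2*j)
V = 773/530204 (V = (52 - 258/332)/(203165 - 168031) = (52 - 258*1/332)/35134 = (52 - 129/166)*(1/35134) = (8503/166)*(1/35134) = 773/530204 ≈ 0.0014579)
B = -4971265/48 (B = -103568 - 1/(2*24) = -103568 - 1*1/48 = -103568 - 1/48 = -4971265/48 ≈ -1.0357e+5)
V - B = 773/530204 - 1*(-4971265/48) = 773/530204 + 4971265/48 = 658946156291/6362448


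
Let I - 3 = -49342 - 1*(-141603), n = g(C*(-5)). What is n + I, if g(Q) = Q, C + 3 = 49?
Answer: 92034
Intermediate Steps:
C = 46 (C = -3 + 49 = 46)
n = -230 (n = 46*(-5) = -230)
I = 92264 (I = 3 + (-49342 - 1*(-141603)) = 3 + (-49342 + 141603) = 3 + 92261 = 92264)
n + I = -230 + 92264 = 92034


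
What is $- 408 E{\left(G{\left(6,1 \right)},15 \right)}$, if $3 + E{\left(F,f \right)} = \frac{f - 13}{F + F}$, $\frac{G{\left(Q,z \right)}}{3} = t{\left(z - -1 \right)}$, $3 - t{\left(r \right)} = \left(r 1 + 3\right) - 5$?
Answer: $\frac{3536}{3} \approx 1178.7$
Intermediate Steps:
$t{\left(r \right)} = 5 - r$ ($t{\left(r \right)} = 3 - \left(\left(r 1 + 3\right) - 5\right) = 3 - \left(\left(r + 3\right) - 5\right) = 3 - \left(\left(3 + r\right) - 5\right) = 3 - \left(-2 + r\right) = 5 - r$)
$G{\left(Q,z \right)} = 12 - 3 z$ ($G{\left(Q,z \right)} = 3 \left(5 - \left(z - -1\right)\right) = 3 \left(5 - \left(z + 1\right)\right) = 3 \left(5 - \left(1 + z\right)\right) = 3 \left(4 - z\right) = 12 - 3 z$)
$E{\left(F,f \right)} = -3 + \frac{-13 + f}{2 F}$ ($E{\left(F,f \right)} = -3 + \frac{f - 13}{F + F} = -3 + \frac{-13 + f}{2 F}$)
$- 408 E{\left(G{\left(6,1 \right)},15 \right)} = - 408 \frac{-13 + 15 - 6 \left(12 - 3\right)}{2 \left(12 - 3\right)} = - 408 \frac{-13 + 15 - 54}{2 \cdot 9} = - 408 \cdot \frac{1}{2} \cdot \frac{1}{9} \left(-13 + 15 - 54\right) = - 408 \cdot \frac{1}{2} \cdot \frac{1}{9} \left(-52\right) = \left(-408\right) \left(- \frac{26}{9}\right) = \frac{3536}{3}$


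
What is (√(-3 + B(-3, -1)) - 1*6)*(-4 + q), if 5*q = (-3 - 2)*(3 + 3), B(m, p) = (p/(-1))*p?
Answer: 60 - 20*I ≈ 60.0 - 20.0*I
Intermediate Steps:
B(m, p) = -p² (B(m, p) = (p*(-1))*p = (-p)*p = -p²)
q = -6 (q = ((-3 - 2)*(3 + 3))/5 = (-5*6)/5 = (⅕)*(-30) = -6)
(√(-3 + B(-3, -1)) - 1*6)*(-4 + q) = (√(-3 - 1*(-1)²) - 1*6)*(-4 - 6) = (√(-3 - 1*1) - 6)*(-10) = (√(-3 - 1) - 6)*(-10) = (√(-4) - 6)*(-10) = (2*I - 6)*(-10) = (-6 + 2*I)*(-10) = 60 - 20*I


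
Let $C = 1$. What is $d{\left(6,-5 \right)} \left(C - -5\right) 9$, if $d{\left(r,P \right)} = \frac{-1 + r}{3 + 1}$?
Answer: $\frac{135}{2} \approx 67.5$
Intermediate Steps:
$d{\left(r,P \right)} = - \frac{1}{4} + \frac{r}{4}$ ($d{\left(r,P \right)} = \frac{-1 + r}{4} = \left(-1 + r\right) \frac{1}{4} = - \frac{1}{4} + \frac{r}{4}$)
$d{\left(6,-5 \right)} \left(C - -5\right) 9 = \left(- \frac{1}{4} + \frac{1}{4} \cdot 6\right) \left(1 - -5\right) 9 = \left(- \frac{1}{4} + \frac{3}{2}\right) \left(1 + 5\right) 9 = \frac{5}{4} \cdot 6 \cdot 9 = \frac{15}{2} \cdot 9 = \frac{135}{2}$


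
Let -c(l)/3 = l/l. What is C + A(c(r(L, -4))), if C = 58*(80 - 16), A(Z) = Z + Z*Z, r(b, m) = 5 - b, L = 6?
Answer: 3718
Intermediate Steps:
c(l) = -3 (c(l) = -3*l/l = -3*1 = -3)
A(Z) = Z + Z²
C = 3712 (C = 58*64 = 3712)
C + A(c(r(L, -4))) = 3712 - 3*(1 - 3) = 3712 - 3*(-2) = 3712 + 6 = 3718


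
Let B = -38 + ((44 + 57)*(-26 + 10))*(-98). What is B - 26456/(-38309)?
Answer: 6065490426/38309 ≈ 1.5833e+5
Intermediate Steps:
B = 158330 (B = -38 + (101*(-16))*(-98) = -38 - 1616*(-98) = -38 + 158368 = 158330)
B - 26456/(-38309) = 158330 - 26456/(-38309) = 158330 - 26456*(-1)/38309 = 158330 - 1*(-26456/38309) = 158330 + 26456/38309 = 6065490426/38309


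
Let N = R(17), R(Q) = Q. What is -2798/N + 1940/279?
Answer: -747662/4743 ≈ -157.63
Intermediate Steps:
N = 17
-2798/N + 1940/279 = -2798/17 + 1940/279 = -747662/4743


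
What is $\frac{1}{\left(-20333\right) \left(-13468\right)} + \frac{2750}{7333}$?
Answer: $\frac{753073328333}{2008104241052} \approx 0.37502$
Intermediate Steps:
$\frac{1}{\left(-20333\right) \left(-13468\right)} + \frac{2750}{7333} = \left(- \frac{1}{20333}\right) \left(- \frac{1}{13468}\right) + 2750 \cdot \frac{1}{7333} = \frac{1}{273844844} + \frac{2750}{7333} = \frac{753073328333}{2008104241052}$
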